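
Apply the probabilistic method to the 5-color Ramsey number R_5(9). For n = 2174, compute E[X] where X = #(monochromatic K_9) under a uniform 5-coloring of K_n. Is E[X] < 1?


E[X] = C(2174, 9) · 5^{1 − 36} = 2940165687188920530702934 · 5^{−35} = 2940165687188920530702934/2910383045673370361328125.
As a reduced fraction: E[X] = 2940165687188920530702934/2910383045673370361328125 ≈ 1.010233.
Is E[X] < 1? NO.
Since E[X] ≥ 1, the first-moment bound is inconclusive at n = 2174; it does NOT by itself certify R_5(9) > 2174.

E[X] = 2940165687188920530702934/2910383045673370361328125 ≈ 1.010233; E[X] ≥ 1; first-moment method inconclusive here.


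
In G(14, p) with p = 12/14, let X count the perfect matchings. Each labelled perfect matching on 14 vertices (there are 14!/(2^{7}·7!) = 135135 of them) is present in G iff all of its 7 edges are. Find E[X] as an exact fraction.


K_14 has 14!/(2^{7}·7!) = 135135 labelled perfect matchings.
For each such perfect matching H, let X_H = 1 if all 7 edges of H are present in G. Then P[X_H = 1] = p^{7} = (6/7)^{7} = 279936/823543.
By linearity of expectation: E[X] = Σ_H E[X_H] = 135135 · p^{7} = 135135 · 279936/823543 = 5404164480/117649.
Numerically: E[X] ≈ 4.59e+04.

E[X] = 135135 · (6/7)^{7} = 5404164480/117649 ≈ 4.59e+04.


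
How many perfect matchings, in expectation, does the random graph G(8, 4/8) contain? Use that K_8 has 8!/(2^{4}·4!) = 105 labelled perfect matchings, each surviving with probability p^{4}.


K_8 has 8!/(2^{4}·4!) = 105 labelled perfect matchings.
For each such perfect matching H, let X_H = 1 if all 4 edges of H are present in G. Then P[X_H = 1] = p^{4} = (1/2)^{4} = 1/16.
Summing the indicators: E[X] = Σ_H E[X_H] = 105 · p^{4} = 105 · 1/16 = 105/16.
Numerically: E[X] ≈ 6.56.

E[X] = 105 · (1/2)^{4} = 105/16 ≈ 6.56.


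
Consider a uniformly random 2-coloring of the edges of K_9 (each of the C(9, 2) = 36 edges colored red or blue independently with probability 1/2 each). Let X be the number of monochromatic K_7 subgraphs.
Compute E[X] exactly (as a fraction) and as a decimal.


Let X = Σ_S X_S over the C(9, 7) = 36 subsets S of size 7, where X_S = 1 if the K_7 on S is monochromatic.
For a fixed S, the K_7 on S has C(7, 2) = 21 edges. P[all 21 edges red] = (1/2)^21, and likewise for blue, so P[monochromatic] = 2·(1/2)^21 = 2^{1 − 21} = 1/1048576.
By linearity of expectation: E[X] = C(9, 7) · 2^{1 − 21} = 36 · 1/1048576 = 9/262144.
Numerically: E[X] ≈ 0.00003.

E[X] = C(9,7)·2^(1−C(7,2)) = 9/262144 ≈ 0.00003.


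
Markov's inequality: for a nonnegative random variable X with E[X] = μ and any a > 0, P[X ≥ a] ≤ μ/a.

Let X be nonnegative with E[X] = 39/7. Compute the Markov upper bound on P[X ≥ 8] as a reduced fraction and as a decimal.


μ = E[X] = 39/7, a = 8.
Markov: P[X ≥ 8] ≤ μ/a = (39/7)/8 = 39/56.
Numerically: ≈ 0.6964.
(Since a = 8 > μ = 5.5714, the bound 39/56 is < 1 and informative.)

P[X ≥ 8] ≤ 39/56 ≈ 0.6964.


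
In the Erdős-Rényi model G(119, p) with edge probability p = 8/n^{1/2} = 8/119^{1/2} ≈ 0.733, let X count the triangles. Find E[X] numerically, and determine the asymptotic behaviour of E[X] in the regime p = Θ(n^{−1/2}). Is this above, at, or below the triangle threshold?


Number of potential triangles: C(119, 3) = 273819.
Each occurs with probability p³ ≈ (0.733)³ ≈ 3.94411e-01.
By linearity: E[X] = C(119, 3)·p³ ≈ 273819 · 3.94411e-01 ≈ 107997.350.
Since α = 1/2 < 1, p = c/n^{1/2} ≫ 1/n is above the triangle threshold p ~ 1/n. Asymptotically E[X] ~ (c³/6)·n^{3(1−α)} = (8³/6)·n^{1.5} → ∞; triangles are abundant w.h.p.

E[X] ≈ 107997.350; in regime p = Θ(1/n^{1/2}) E[X] diverges (above the triangle threshold p ~ 1/n).


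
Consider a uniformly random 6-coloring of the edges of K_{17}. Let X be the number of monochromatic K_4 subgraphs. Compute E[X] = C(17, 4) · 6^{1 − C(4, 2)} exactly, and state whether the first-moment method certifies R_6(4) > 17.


E[X] = C(17, 4) · 6^{1 − 6} = 2380 · 6^{−5} = 2380/7776.
As a reduced fraction: E[X] = 595/1944 ≈ 0.3060700.
Is E[X] < 1? YES.
Since E[X] < 1, there exists a 6-coloring of K_{17} with no monochromatic K_4; hence R_6(4) > 17.

E[X] = 595/1944 ≈ 0.3060700; E[X] < 1, so R_6(4) > 17.


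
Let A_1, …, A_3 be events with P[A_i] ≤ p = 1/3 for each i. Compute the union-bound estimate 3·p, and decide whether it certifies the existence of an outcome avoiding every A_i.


Union bound: P[∪_{i=1}^{3} A_i] ≤ Σ_i P[A_i] ≤ 3·p = 3·(1/3) = 1.
Numerically: 1 ≈ 1.000000.
Is 1 < 1? NO.
Since the bound 1 is ≥ 1, the union bound is uninformative here; it does NOT by itself certify existence.

3·p = 1 ≈ 1.000000; existence NOT certified by the union bound.


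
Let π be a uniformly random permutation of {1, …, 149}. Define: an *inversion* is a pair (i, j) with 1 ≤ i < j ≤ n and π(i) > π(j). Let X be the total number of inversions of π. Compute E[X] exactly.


Write X = Σ X_I over the C(149, 2) = 11026 pairs i < j, with X_I the indicator of one inversion.
There are 11026 indicators.
For each fixed pair i < j, the values π(i) and π(j) are two distinct elements of {1, …, 149} in uniformly random order; by symmetry P[π(i) > π(j)] = 1/2.
By linearity: E[X] = 11026 · (1/2) = C(149, 2) · (1/2) = 11026/2 = 5513 ≈ 5513.00000.

E[X] = 5513 = 5513.00000.


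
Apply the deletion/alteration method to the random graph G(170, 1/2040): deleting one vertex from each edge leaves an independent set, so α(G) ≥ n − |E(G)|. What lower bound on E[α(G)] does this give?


E[|E(G)|] = C(170, 2)·p = 14365 · (1/2040) = 169/24.
E[α(G)] ≥ n − E[|E(G)|] = 170 − 169/24 = 3911/24.
Numerically: ≈ 162.9583.
(This is only a lower bound; the true E[α(G)] may be larger.)

E[α(G)] ≥ 3911/24 ≈ 162.9583.


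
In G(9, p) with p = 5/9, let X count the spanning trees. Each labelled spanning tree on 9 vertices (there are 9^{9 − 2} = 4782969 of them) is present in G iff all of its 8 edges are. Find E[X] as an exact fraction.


K_9 has 9^{9 − 2} = 4782969 labelled spanning trees.
For each such spanning tree H, let X_H = 1 if all 8 edges of H are present in G. Then P[X_H = 1] = p^{8} = (5/9)^{8} = 390625/43046721.
Summing the indicators: E[X] = Σ_H E[X_H] = 4782969 · p^{8} = 4782969 · 390625/43046721 = 390625/9.
Numerically: E[X] ≈ 43402.8.

E[X] = 4782969 · (5/9)^{8} = 390625/9 ≈ 43402.8.


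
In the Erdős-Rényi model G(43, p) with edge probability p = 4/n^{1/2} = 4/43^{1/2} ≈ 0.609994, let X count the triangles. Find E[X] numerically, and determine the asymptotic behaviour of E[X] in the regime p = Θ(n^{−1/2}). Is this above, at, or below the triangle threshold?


Number of potential triangles: C(43, 3) = 12341.
Each occurs with probability p³ ≈ (0.609994)³ ≈ 2.26974616e-01.
By linearity: E[X] = C(43, 3)·p³ ≈ 12341 · 2.26974616e-01 ≈ 2801.093740.
Since α = 1/2 < 1, p = c/n^{1/2} ≫ 1/n is above the triangle threshold p ~ 1/n. Asymptotically E[X] ~ (c³/6)·n^{3(1−α)} = (4³/6)·n^{1.5} → ∞; triangles are abundant w.h.p.

E[X] ≈ 2801.093740; in regime p = Θ(1/n^{1/2}) E[X] diverges (above the triangle threshold p ~ 1/n).


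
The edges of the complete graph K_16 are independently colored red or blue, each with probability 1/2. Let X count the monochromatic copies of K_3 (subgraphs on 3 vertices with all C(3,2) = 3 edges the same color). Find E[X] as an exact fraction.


Let X = Σ_S X_S over the C(16, 3) = 560 subsets S of size 3, where X_S = 1 if the K_3 on S is monochromatic.
For a fixed S, the K_3 on S has C(3, 2) = 3 edges. P[all 3 edges red] = (1/2)^3, and likewise for blue, so P[monochromatic] = 2·(1/2)^3 = 2^{1 − 3} = 1/4.
Summing: E[X] = C(16, 3) · 2^{1 − 3} = 560 · 1/4 = 140.
Numerically: E[X] ≈ 140.00000.

E[X] = C(16,3)·2^(1−C(3,2)) = 140 ≈ 140.00000.


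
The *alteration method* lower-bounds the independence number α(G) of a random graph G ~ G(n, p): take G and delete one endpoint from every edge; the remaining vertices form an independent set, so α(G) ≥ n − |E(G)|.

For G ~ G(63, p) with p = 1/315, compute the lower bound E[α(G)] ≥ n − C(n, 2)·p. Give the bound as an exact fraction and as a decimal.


E[|E(G)|] = C(63, 2)·p = 1953 · (1/315) = 31/5.
E[α(G)] ≥ n − E[|E(G)|] = 63 − 31/5 = 284/5.
Numerically: ≈ 56.800000.
(This is only a lower bound; the true E[α(G)] may be larger.)

E[α(G)] ≥ 284/5 ≈ 56.800000.


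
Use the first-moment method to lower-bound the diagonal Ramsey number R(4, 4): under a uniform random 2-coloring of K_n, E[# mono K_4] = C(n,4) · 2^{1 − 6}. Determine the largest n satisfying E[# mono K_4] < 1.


We need C(n, 4) · 2^{1 − 6} < 1, i.e. C(n, 4) < 2^{6 − 1} = 32.
Check values of n near the boundary:
  n = 4: C(4, 4) = 1; 1 < 32? YES
  n = 5: C(5, 4) = 5; 5 < 32? YES
  n = 6: C(6, 4) = 15; 15 < 32? YES
  n = 7: C(7, 4) = 35; 35 < 32? NO
  n = 8: C(8, 4) = 70; 70 < 32? NO
The largest n with C(n, 4) < 32 is n = 6 (where E[X] = 15/32 ≈ 0.46875). Hence R(4, 4) > 6, i.e. R(4, 4) ≥ 7.

Largest n = 6; hence R(4, 4) > 6.


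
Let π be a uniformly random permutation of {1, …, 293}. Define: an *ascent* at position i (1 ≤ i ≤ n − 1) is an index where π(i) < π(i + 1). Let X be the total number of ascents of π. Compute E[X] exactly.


Write X = Σ X_I over i = 1, …, 292, with X_I the indicator of one ascent.
There are 292 indicators.
For each fixed i, the pair (π(i), π(i+1)) is a uniformly random ordered pair of distinct values from {1, …, 293}; by symmetry P[π(i) < π(i+1)] = 1/2.
By linearity: E[X] = 292 · (1/2) = (293 − 1) · (1/2) = 146 ≈ 146.000.

E[X] = 146 = 146.000.


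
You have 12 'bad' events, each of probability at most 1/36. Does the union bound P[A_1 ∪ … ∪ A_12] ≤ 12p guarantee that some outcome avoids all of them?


Union bound: P[∪_{i=1}^{12} A_i] ≤ Σ_i P[A_i] ≤ 12·p = 12·(1/36) = 1/3.
Numerically: 1/3 ≈ 0.3333333.
Is 1/3 < 1? YES.
Since P[∪ A_i] ≤ 1/3 < 1, the complement has P[∩ A_i^c] ≥ 1 − 1/3 = 2/3 > 0, so some outcome avoids every A_i.

12·p = 1/3 ≈ 0.3333333; existence CERTIFIED by the union bound.


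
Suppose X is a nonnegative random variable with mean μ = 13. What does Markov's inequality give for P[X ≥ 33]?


μ = E[X] = 13, a = 33.
Markov: P[X ≥ 33] ≤ μ/a = (13)/33 = 13/33.
Numerically: ≈ 0.393939.
(Since a = 33 > μ = 13.000000, the bound 13/33 is < 1 and informative.)

P[X ≥ 33] ≤ 13/33 ≈ 0.393939.


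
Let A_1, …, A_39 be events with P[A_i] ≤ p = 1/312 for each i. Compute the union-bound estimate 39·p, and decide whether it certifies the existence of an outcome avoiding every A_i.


Union bound: P[∪_{i=1}^{39} A_i] ≤ Σ_i P[A_i] ≤ 39·p = 39·(1/312) = 1/8.
Numerically: 1/8 ≈ 0.1250000.
Is 1/8 < 1? YES.
Since P[∪ A_i] ≤ 1/8 < 1, the complement has P[∩ A_i^c] ≥ 1 − 1/8 = 7/8 > 0, so some outcome avoids every A_i.

39·p = 1/8 ≈ 0.1250000; existence CERTIFIED by the union bound.


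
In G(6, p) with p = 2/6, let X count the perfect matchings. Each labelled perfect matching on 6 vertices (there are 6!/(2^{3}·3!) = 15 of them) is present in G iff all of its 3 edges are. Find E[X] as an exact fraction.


K_6 has 6!/(2^{3}·3!) = 15 labelled perfect matchings.
For each such perfect matching H, let X_H = 1 if all 3 edges of H are present in G. Then P[X_H = 1] = p^{3} = (1/3)^{3} = 1/27.
By linearity of expectation: E[X] = Σ_H E[X_H] = 15 · p^{3} = 15 · 1/27 = 5/9.
Numerically: E[X] ≈ 0.555556.

E[X] = 15 · (1/3)^{3} = 5/9 ≈ 0.555556.


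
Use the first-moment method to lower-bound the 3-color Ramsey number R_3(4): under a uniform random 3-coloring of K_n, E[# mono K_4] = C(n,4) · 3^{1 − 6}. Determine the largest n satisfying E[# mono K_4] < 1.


We need C(n, 4) · 3^{1 − 6} < 1, i.e. C(n, 4) < 3^{6 − 1} = 243.
Check values of n near the boundary:
  n = 9: C(9, 4) = 126; 126 < 243? YES
  n = 10: C(10, 4) = 210; 210 < 243? YES
  n = 11: C(11, 4) = 330; 330 < 243? NO
The largest n with C(n, 4) < 243 is n = 10 (where E[X] = 70/81 ≈ 0.8641975). Hence R_3(4) > 10, i.e. R_3(4) ≥ 11.

Largest n = 10; hence R_3(4) > 10.


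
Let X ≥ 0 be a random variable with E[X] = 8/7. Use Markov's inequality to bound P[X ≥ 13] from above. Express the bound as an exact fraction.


μ = E[X] = 8/7, a = 13.
Markov: P[X ≥ 13] ≤ μ/a = (8/7)/13 = 8/91.
Numerically: ≈ 0.0879.
(Since a = 13 > μ = 1.1429, the bound 8/91 is < 1 and informative.)

P[X ≥ 13] ≤ 8/91 ≈ 0.0879.


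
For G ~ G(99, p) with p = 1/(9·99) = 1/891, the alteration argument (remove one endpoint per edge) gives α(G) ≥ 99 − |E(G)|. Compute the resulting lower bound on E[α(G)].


E[|E(G)|] = C(99, 2)·p = 4851 · (1/891) = 49/9.
E[α(G)] ≥ n − E[|E(G)|] = 99 − 49/9 = 842/9.
Numerically: ≈ 93.555556.
(This is only a lower bound; the true E[α(G)] may be larger.)

E[α(G)] ≥ 842/9 ≈ 93.555556.


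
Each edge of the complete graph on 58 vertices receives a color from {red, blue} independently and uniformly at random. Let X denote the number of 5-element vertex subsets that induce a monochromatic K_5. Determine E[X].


Let X = Σ_S X_S over the C(58, 5) = 4582116 subsets S of size 5, where X_S = 1 if the K_5 on S is monochromatic.
For a fixed S, the K_5 on S has C(5, 2) = 10 edges. P[all 10 edges red] = (1/2)^10, and likewise for blue, so P[monochromatic] = 2·(1/2)^10 = 2^{1 − 10} = 1/512.
By linearity: E[X] = C(58, 5) · 2^{1 − 10} = 4582116 · 1/512 = 1145529/128.
Numerically: E[X] ≈ 8949.445312.

E[X] = C(58,5)·2^(1−C(5,2)) = 1145529/128 ≈ 8949.445312.


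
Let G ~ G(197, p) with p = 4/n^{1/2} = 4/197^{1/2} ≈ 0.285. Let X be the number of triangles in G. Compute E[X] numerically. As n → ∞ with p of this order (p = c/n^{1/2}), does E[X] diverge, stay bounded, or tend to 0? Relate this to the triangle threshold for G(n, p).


Number of potential triangles: C(197, 3) = 1254890.
Each occurs with probability p³ ≈ (0.285)³ ≈ 2.314625e-02.
By linearity: E[X] = C(197, 3)·p³ ≈ 1254890 · 2.314625e-02 ≈ 29045.9973.
Since α = 1/2 < 1, p = c/n^{1/2} ≫ 1/n is above the triangle threshold p ~ 1/n. Asymptotically E[X] ~ (c³/6)·n^{3(1−α)} = (4³/6)·n^{1.5} → ∞; triangles are abundant w.h.p.

E[X] ≈ 29045.9973; in regime p = Θ(1/n^{1/2}) E[X] diverges (above the triangle threshold p ~ 1/n).


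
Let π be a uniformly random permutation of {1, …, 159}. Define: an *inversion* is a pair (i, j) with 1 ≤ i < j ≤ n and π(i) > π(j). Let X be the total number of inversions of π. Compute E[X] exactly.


Write X = Σ X_I over the C(159, 2) = 12561 pairs i < j, with X_I the indicator of one inversion.
There are 12561 indicators.
For each fixed pair i < j, the values π(i) and π(j) are two distinct elements of {1, …, 159} in uniformly random order; by symmetry P[π(i) > π(j)] = 1/2.
By linearity: E[X] = 12561 · (1/2) = C(159, 2) · (1/2) = 12561/2 = 12561/2 ≈ 6280.5000.

E[X] = 12561/2 = 6280.5000.


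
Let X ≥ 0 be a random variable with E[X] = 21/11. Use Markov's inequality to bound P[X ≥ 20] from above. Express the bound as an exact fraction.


μ = E[X] = 21/11, a = 20.
Markov: P[X ≥ 20] ≤ μ/a = (21/11)/20 = 21/220.
Numerically: ≈ 0.095.
(Since a = 20 > μ = 1.909, the bound 21/220 is < 1 and informative.)

P[X ≥ 20] ≤ 21/220 ≈ 0.095.


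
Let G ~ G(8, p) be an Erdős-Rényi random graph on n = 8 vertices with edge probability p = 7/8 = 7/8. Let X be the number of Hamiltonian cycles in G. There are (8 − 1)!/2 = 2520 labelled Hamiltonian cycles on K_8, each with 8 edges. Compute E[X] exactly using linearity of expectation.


K_8 has (8 − 1)!/2 = 2520 labelled Hamiltonian cycles.
For each such Hamiltonian cycle H, let X_H = 1 if all 8 edges of H are present in G. Then P[X_H = 1] = p^{8} = (7/8)^{8} = 5764801/16777216.
Summing the indicators: E[X] = Σ_H E[X_H] = 2520 · p^{8} = 2520 · 5764801/16777216 = 1815912315/2097152.
Numerically: E[X] ≈ 865.894.

E[X] = 2520 · (7/8)^{8} = 1815912315/2097152 ≈ 865.894.


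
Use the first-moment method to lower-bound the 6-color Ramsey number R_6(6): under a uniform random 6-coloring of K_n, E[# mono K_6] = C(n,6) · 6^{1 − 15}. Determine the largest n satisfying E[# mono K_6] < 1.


We need C(n, 6) · 6^{1 − 15} < 1, i.e. C(n, 6) < 6^{15 − 1} = 78364164096.
Check values of n near the boundary:
  n = 193: C(193, 6) = 66364016544; 66364016544 < 78364164096? YES
  n = 194: C(194, 6) = 68482017072; 68482017072 < 78364164096? YES
  n = 195: C(195, 6) = 70656049360; 70656049360 < 78364164096? YES
  n = 196: C(196, 6) = 72887293024; 72887293024 < 78364164096? YES
  n = 197: C(197, 6) = 75176946208; 75176946208 < 78364164096? YES
  n = 198: C(198, 6) = 77526225777; 77526225777 < 78364164096? YES
  n = 199: C(199, 6) = 79936367511; 79936367511 < 78364164096? NO
  n = 200: C(200, 6) = 82408626300; 82408626300 < 78364164096? NO
The largest n with C(n, 6) < 78364164096 is n = 198 (where E[X] = 25842075259/26121388032 ≈ 0.98931). Hence R_6(6) > 198, i.e. R_6(6) ≥ 199.

Largest n = 198; hence R_6(6) > 198.


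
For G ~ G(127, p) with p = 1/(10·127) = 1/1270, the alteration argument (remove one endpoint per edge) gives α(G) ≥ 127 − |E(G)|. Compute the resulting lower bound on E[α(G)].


E[|E(G)|] = C(127, 2)·p = 8001 · (1/1270) = 63/10.
E[α(G)] ≥ n − E[|E(G)|] = 127 − 63/10 = 1207/10.
Numerically: ≈ 120.700.
(This is only a lower bound; the true E[α(G)] may be larger.)

E[α(G)] ≥ 1207/10 ≈ 120.700.


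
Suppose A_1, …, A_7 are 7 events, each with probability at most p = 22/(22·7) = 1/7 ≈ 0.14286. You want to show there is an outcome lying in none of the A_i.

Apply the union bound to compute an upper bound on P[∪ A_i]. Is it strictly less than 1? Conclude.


Union bound: P[∪_{i=1}^{7} A_i] ≤ Σ_i P[A_i] ≤ 7·p = 7·(1/7) = 1.
Numerically: 1 ≈ 1.00000.
Is 1 < 1? NO.
Since the bound 1 is ≥ 1, the union bound is uninformative here; it does NOT by itself certify existence.

7·p = 1 ≈ 1.00000; existence NOT certified by the union bound.


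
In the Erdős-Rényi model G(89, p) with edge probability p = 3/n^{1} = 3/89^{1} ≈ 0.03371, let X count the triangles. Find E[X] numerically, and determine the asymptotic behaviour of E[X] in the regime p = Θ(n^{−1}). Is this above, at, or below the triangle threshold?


Number of potential triangles: C(89, 3) = 113564.
Each occurs with probability p³ ≈ (0.03371)³ ≈ 3.829956e-05.
By linearity: E[X] = C(89, 3)·p³ ≈ 113564 · 3.829956e-05 ≈ 4.3495.
Here α = 1, so p = 3/n is exactly at the triangle threshold p ~ 1/n. Asymptotically E[X] → c³/6 = 3³/6 = 9/2 ≈ 4.5000, a bounded constant. In this regime the triangle count is asymptotically Poisson(c³/6).

E[X] ≈ 4.3495; in regime p = Θ(1/n^{1}) E[X] stays bounded (at the triangle threshold p ~ 1/n).


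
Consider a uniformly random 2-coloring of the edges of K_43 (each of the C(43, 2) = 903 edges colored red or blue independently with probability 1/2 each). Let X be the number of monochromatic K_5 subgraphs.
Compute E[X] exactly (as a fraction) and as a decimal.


Let X = Σ_S X_S over the C(43, 5) = 962598 subsets S of size 5, where X_S = 1 if the K_5 on S is monochromatic.
For a fixed S, the K_5 on S has C(5, 2) = 10 edges. P[all 10 edges red] = (1/2)^10, and likewise for blue, so P[monochromatic] = 2·(1/2)^10 = 2^{1 − 10} = 1/512.
By linearity of expectation: E[X] = C(43, 5) · 2^{1 − 10} = 962598 · 1/512 = 481299/256.
Numerically: E[X] ≈ 1880.0742.

E[X] = C(43,5)·2^(1−C(5,2)) = 481299/256 ≈ 1880.0742.


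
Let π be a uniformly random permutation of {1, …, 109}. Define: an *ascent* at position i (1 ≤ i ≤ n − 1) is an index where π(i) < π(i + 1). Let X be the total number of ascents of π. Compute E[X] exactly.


Write X = Σ X_I over i = 1, …, 108, with X_I the indicator of one ascent.
There are 108 indicators.
For each fixed i, the pair (π(i), π(i+1)) is a uniformly random ordered pair of distinct values from {1, …, 109}; by symmetry P[π(i) < π(i+1)] = 1/2.
By linearity: E[X] = 108 · (1/2) = (109 − 1) · (1/2) = 54 ≈ 54.000000.

E[X] = 54 = 54.000000.


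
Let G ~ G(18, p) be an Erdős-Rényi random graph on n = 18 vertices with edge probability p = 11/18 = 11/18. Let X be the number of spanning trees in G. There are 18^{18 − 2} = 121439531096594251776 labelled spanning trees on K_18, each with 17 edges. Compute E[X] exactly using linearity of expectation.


K_18 has 18^{18 − 2} = 121439531096594251776 labelled spanning trees.
For each such spanning tree H, let X_H = 1 if all 17 edges of H are present in G. Then P[X_H = 1] = p^{17} = (11/18)^{17} = 505447028499293771/2185911559738696531968.
By linearity of expectation: E[X] = Σ_H E[X_H] = 121439531096594251776 · p^{17} = 121439531096594251776 · 505447028499293771/2185911559738696531968 = 505447028499293771/18.
Numerically: E[X] ≈ 2.808e+16.

E[X] = 121439531096594251776 · (11/18)^{17} = 505447028499293771/18 ≈ 2.808e+16.


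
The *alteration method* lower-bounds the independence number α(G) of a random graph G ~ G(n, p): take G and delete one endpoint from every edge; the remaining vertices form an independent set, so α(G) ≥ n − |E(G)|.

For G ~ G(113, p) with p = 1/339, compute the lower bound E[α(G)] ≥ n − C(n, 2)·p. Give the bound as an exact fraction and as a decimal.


E[|E(G)|] = C(113, 2)·p = 6328 · (1/339) = 56/3.
E[α(G)] ≥ n − E[|E(G)|] = 113 − 56/3 = 283/3.
Numerically: ≈ 94.333.
(This is only a lower bound; the true E[α(G)] may be larger.)

E[α(G)] ≥ 283/3 ≈ 94.333.


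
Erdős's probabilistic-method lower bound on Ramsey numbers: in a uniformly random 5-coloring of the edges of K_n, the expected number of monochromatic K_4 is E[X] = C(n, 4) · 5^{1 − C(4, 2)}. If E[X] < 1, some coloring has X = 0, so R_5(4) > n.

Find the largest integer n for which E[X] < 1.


We need C(n, 4) · 5^{1 − 6} < 1, i.e. C(n, 4) < 5^{6 − 1} = 3125.
Check values of n near the boundary:
  n = 12: C(12, 4) = 495; 495 < 3125? YES
  n = 13: C(13, 4) = 715; 715 < 3125? YES
  n = 14: C(14, 4) = 1001; 1001 < 3125? YES
  n = 15: C(15, 4) = 1365; 1365 < 3125? YES
  n = 16: C(16, 4) = 1820; 1820 < 3125? YES
  n = 17: C(17, 4) = 2380; 2380 < 3125? YES
  n = 18: C(18, 4) = 3060; 3060 < 3125? YES
  n = 19: C(19, 4) = 3876; 3876 < 3125? NO
  n = 20: C(20, 4) = 4845; 4845 < 3125? NO
  n = 21: C(21, 4) = 5985; 5985 < 3125? NO
The largest n with C(n, 4) < 3125 is n = 18 (where E[X] = 612/625 ≈ 0.979200). Hence R_5(4) > 18, i.e. R_5(4) ≥ 19.

Largest n = 18; hence R_5(4) > 18.


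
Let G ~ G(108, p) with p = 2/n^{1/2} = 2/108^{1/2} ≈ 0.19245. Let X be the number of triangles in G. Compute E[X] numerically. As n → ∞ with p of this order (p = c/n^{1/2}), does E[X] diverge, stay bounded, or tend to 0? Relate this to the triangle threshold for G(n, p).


Number of potential triangles: C(108, 3) = 204156.
Each occurs with probability p³ ≈ (0.19245)³ ≈ 7.1277811e-03.
By linearity: E[X] = C(108, 3)·p³ ≈ 204156 · 7.1277811e-03 ≈ 1455.17928.
Since α = 1/2 < 1, p = c/n^{1/2} ≫ 1/n is above the triangle threshold p ~ 1/n. Asymptotically E[X] ~ (c³/6)·n^{3(1−α)} = (2³/6)·n^{1.5} → ∞; triangles are abundant w.h.p.

E[X] ≈ 1455.17928; in regime p = Θ(1/n^{1/2}) E[X] diverges (above the triangle threshold p ~ 1/n).


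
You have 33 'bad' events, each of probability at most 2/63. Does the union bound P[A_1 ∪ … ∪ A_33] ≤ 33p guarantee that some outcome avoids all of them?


Union bound: P[∪_{i=1}^{33} A_i] ≤ Σ_i P[A_i] ≤ 33·p = 33·(2/63) = 22/21.
Numerically: 22/21 ≈ 1.04762.
Is 22/21 < 1? NO.
Since the bound 22/21 is ≥ 1, the union bound is uninformative here; it does NOT by itself certify existence.

33·p = 22/21 ≈ 1.04762; existence NOT certified by the union bound.


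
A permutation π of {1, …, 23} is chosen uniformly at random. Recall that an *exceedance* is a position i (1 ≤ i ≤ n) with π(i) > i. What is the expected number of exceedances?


Write X = Σ_{i=1}^{23} X_i, where X_i = 1_{π(i) > i}.
For each fixed i, π(i) is uniform over {1, …, 23} (marginal of a uniform permutation), so P[π(i) > i] = (n − i)/n. Summing: Σ_{i=1}^{23} (n − i)/n = (0 + 1 + … + 22)/23 = 23(23 − 1)/(2·23) = (23 − 1)/2.
Hence E[X] = Σ_{i=1}^{23} (23 − i)/23 = 11 ≈ 11.0000.

E[X] = 11 = 11.0000.


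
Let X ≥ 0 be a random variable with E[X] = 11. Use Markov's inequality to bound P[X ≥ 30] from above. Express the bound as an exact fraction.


μ = E[X] = 11, a = 30.
Markov: P[X ≥ 30] ≤ μ/a = (11)/30 = 11/30.
Numerically: ≈ 0.367.
(Since a = 30 > μ = 11.000, the bound 11/30 is < 1 and informative.)

P[X ≥ 30] ≤ 11/30 ≈ 0.367.


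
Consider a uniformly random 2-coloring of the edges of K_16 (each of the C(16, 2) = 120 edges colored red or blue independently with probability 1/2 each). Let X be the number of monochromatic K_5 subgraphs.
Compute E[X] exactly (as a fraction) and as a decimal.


Let X = Σ_S X_S over the C(16, 5) = 4368 subsets S of size 5, where X_S = 1 if the K_5 on S is monochromatic.
For a fixed S, the K_5 on S has C(5, 2) = 10 edges. P[all 10 edges red] = (1/2)^10, and likewise for blue, so P[monochromatic] = 2·(1/2)^10 = 2^{1 − 10} = 1/512.
By linearity of expectation: E[X] = C(16, 5) · 2^{1 − 10} = 4368 · 1/512 = 273/32.
Numerically: E[X] ≈ 8.53125.

E[X] = C(16,5)·2^(1−C(5,2)) = 273/32 ≈ 8.53125.


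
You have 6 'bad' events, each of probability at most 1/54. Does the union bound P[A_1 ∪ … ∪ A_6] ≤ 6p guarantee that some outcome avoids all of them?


Union bound: P[∪_{i=1}^{6} A_i] ≤ Σ_i P[A_i] ≤ 6·p = 6·(1/54) = 1/9.
Numerically: 1/9 ≈ 0.1111.
Is 1/9 < 1? YES.
Since P[∪ A_i] ≤ 1/9 < 1, the complement has P[∩ A_i^c] ≥ 1 − 1/9 = 8/9 > 0, so some outcome avoids every A_i.

6·p = 1/9 ≈ 0.1111; existence CERTIFIED by the union bound.


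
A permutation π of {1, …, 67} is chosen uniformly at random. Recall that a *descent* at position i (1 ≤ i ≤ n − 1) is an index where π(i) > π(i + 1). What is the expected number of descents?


Write X = Σ X_I over i = 1, …, 66, with X_I the indicator of one descent.
There are 66 indicators.
For each fixed i, the pair (π(i), π(i+1)) is a uniformly random ordered pair of distinct values from {1, …, 67}; by symmetry P[π(i) > π(i+1)] = 1/2.
By linearity: E[X] = 66 · (1/2) = (67 − 1) · (1/2) = 33 ≈ 33.000.

E[X] = 33 = 33.000.


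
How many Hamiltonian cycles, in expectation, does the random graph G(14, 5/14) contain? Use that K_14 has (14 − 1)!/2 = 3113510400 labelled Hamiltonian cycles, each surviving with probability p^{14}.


K_14 has (14 − 1)!/2 = 3113510400 labelled Hamiltonian cycles.
For each such Hamiltonian cycle H, let X_H = 1 if all 14 edges of H are present in G. Then P[X_H = 1] = p^{14} = (5/14)^{14} = 6103515625/11112006825558016.
By linearity of expectation: E[X] = Σ_H E[X_H] = 3113510400 · p^{14} = 3113510400 · 6103515625/11112006825558016 = 5302276611328125/3100448333024.
Numerically: E[X] ≈ 1.71e+03.

E[X] = 3113510400 · (5/14)^{14} = 5302276611328125/3100448333024 ≈ 1.71e+03.


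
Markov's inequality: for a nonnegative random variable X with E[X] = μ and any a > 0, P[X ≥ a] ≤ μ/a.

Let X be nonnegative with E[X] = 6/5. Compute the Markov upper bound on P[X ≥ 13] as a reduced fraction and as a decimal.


μ = E[X] = 6/5, a = 13.
Markov: P[X ≥ 13] ≤ μ/a = (6/5)/13 = 6/65.
Numerically: ≈ 0.092.
(Since a = 13 > μ = 1.200, the bound 6/65 is < 1 and informative.)

P[X ≥ 13] ≤ 6/65 ≈ 0.092.


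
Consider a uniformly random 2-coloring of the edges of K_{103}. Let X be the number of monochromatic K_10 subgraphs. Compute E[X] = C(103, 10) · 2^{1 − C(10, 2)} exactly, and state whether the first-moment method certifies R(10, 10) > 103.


E[X] = C(103, 10) · 2^{1 − 45} = 23591276125340 · 2^{−44} = 23591276125340/17592186044416.
As a reduced fraction: E[X] = 5897819031335/4398046511104 ≈ 1.3410.
Is E[X] < 1? NO.
Since E[X] ≥ 1, the first-moment bound is inconclusive at n = 103; it does NOT by itself certify R(10, 10) > 103.

E[X] = 5897819031335/4398046511104 ≈ 1.3410; E[X] ≥ 1; first-moment method inconclusive here.


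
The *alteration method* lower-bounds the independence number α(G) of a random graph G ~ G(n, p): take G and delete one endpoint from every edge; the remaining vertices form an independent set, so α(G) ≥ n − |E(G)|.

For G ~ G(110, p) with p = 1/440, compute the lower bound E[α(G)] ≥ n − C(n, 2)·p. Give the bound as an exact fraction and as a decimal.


E[|E(G)|] = C(110, 2)·p = 5995 · (1/440) = 109/8.
E[α(G)] ≥ n − E[|E(G)|] = 110 − 109/8 = 771/8.
Numerically: ≈ 96.375.
(This is only a lower bound; the true E[α(G)] may be larger.)

E[α(G)] ≥ 771/8 ≈ 96.375.


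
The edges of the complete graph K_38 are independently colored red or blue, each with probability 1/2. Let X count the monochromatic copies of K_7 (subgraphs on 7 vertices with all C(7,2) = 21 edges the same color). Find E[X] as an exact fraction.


Let X = Σ_S X_S over the C(38, 7) = 12620256 subsets S of size 7, where X_S = 1 if the K_7 on S is monochromatic.
For a fixed S, the K_7 on S has C(7, 2) = 21 edges. P[all 21 edges red] = (1/2)^21, and likewise for blue, so P[monochromatic] = 2·(1/2)^21 = 2^{1 − 21} = 1/1048576.
By linearity of expectation: E[X] = C(38, 7) · 2^{1 − 21} = 12620256 · 1/1048576 = 394383/32768.
Numerically: E[X] ≈ 12.035614.

E[X] = C(38,7)·2^(1−C(7,2)) = 394383/32768 ≈ 12.035614.


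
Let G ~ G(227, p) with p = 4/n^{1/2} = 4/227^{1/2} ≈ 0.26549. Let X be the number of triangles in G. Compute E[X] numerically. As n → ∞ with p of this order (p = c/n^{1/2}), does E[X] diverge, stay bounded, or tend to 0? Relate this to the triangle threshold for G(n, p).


Number of potential triangles: C(227, 3) = 1923825.
Each occurs with probability p³ ≈ (0.26549)³ ≈ 1.8712904e-02.
By linearity: E[X] = C(227, 3)·p³ ≈ 1923825 · 1.8712904e-02 ≈ 36000.35242.
Since α = 1/2 < 1, p = c/n^{1/2} ≫ 1/n is above the triangle threshold p ~ 1/n. Asymptotically E[X] ~ (c³/6)·n^{3(1−α)} = (4³/6)·n^{1.5} → ∞; triangles are abundant w.h.p.

E[X] ≈ 36000.35242; in regime p = Θ(1/n^{1/2}) E[X] diverges (above the triangle threshold p ~ 1/n).


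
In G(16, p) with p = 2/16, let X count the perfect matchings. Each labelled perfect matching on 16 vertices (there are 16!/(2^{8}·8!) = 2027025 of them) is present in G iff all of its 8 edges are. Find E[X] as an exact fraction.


K_16 has 16!/(2^{8}·8!) = 2027025 labelled perfect matchings.
For each such perfect matching H, let X_H = 1 if all 8 edges of H are present in G. Then P[X_H = 1] = p^{8} = (1/8)^{8} = 1/16777216.
By linearity: E[X] = Σ_H E[X_H] = 2027025 · p^{8} = 2027025 · 1/16777216 = 2027025/16777216.
Numerically: E[X] ≈ 0.12082.

E[X] = 2027025 · (1/8)^{8} = 2027025/16777216 ≈ 0.12082.


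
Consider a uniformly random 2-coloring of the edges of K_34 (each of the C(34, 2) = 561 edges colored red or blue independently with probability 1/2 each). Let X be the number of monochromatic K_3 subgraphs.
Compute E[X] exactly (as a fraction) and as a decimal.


Let X = Σ_S X_S over the C(34, 3) = 5984 subsets S of size 3, where X_S = 1 if the K_3 on S is monochromatic.
For a fixed S, the K_3 on S has C(3, 2) = 3 edges. P[all 3 edges red] = (1/2)^3, and likewise for blue, so P[monochromatic] = 2·(1/2)^3 = 2^{1 − 3} = 1/4.
By linearity: E[X] = C(34, 3) · 2^{1 − 3} = 5984 · 1/4 = 1496.
Numerically: E[X] ≈ 1496.000.

E[X] = C(34,3)·2^(1−C(3,2)) = 1496 ≈ 1496.000.


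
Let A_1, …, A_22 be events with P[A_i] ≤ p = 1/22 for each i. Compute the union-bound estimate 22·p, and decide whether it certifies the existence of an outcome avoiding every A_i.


Union bound: P[∪_{i=1}^{22} A_i] ≤ Σ_i P[A_i] ≤ 22·p = 22·(1/22) = 1.
Numerically: 1 ≈ 1.00000.
Is 1 < 1? NO.
Since the bound 1 is ≥ 1, the union bound is uninformative here; it does NOT by itself certify existence.

22·p = 1 ≈ 1.00000; existence NOT certified by the union bound.


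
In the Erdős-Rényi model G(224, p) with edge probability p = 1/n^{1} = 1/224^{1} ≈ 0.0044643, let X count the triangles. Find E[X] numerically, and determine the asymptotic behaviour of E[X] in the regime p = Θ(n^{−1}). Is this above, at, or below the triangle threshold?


Number of potential triangles: C(224, 3) = 1848224.
Each occurs with probability p³ ≈ (0.0044643)³ ≈ 8.8972531e-08.
By linearity: E[X] = C(224, 3)·p³ ≈ 1848224 · 8.8972531e-08 ≈ 0.16444.
Here α = 1, so p = 1/n is exactly at the triangle threshold p ~ 1/n. Asymptotically E[X] → c³/6 = 1³/6 = 1/6 ≈ 0.16667, a bounded constant. In this regime the triangle count is asymptotically Poisson(c³/6).

E[X] ≈ 0.16444; in regime p = Θ(1/n^{1}) E[X] stays bounded (at the triangle threshold p ~ 1/n).


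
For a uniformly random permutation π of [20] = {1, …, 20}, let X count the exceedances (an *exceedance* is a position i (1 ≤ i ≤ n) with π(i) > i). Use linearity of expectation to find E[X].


Write X = Σ_{i=1}^{20} X_i, where X_i = 1_{π(i) > i}.
For each fixed i, π(i) is uniform over {1, …, 20} (marginal of a uniform permutation), so P[π(i) > i] = (n − i)/n. Summing: Σ_{i=1}^{20} (n − i)/n = (0 + 1 + … + 19)/20 = 20(20 − 1)/(2·20) = (20 − 1)/2.
Hence E[X] = Σ_{i=1}^{20} (20 − i)/20 = 19/2 ≈ 9.500000.

E[X] = 19/2 = 9.500000.


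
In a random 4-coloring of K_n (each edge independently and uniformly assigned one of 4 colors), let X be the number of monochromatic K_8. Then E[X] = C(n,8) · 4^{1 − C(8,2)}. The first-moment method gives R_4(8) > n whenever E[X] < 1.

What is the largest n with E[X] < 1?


We need C(n, 8) · 4^{1 − 28} < 1, i.e. C(n, 8) < 4^{28 − 1} = 18014398509481984.
Check values of n near the boundary:
  n = 405: C(405, 8) = 16745853821188050; 16745853821188050 < 18014398509481984? YES
  n = 406: C(406, 8) = 17082453897995850; 17082453897995850 < 18014398509481984? YES
  n = 407: C(407, 8) = 17424959239309050; 17424959239309050 < 18014398509481984? YES
  n = 408: C(408, 8) = 17773458424095231; 17773458424095231 < 18014398509481984? YES
  n = 409: C(409, 8) = 18128041135797879; 18128041135797879 < 18014398509481984? NO
The largest n with C(n, 8) < 18014398509481984 is n = 408 (where E[X] = 17773458424095231/18014398509481984 ≈ 0.9866251). Hence R_4(8) > 408, i.e. R_4(8) ≥ 409.

Largest n = 408; hence R_4(8) > 408.


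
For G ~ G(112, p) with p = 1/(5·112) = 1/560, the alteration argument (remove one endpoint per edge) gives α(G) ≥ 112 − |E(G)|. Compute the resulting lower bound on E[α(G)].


E[|E(G)|] = C(112, 2)·p = 6216 · (1/560) = 111/10.
E[α(G)] ≥ n − E[|E(G)|] = 112 − 111/10 = 1009/10.
Numerically: ≈ 100.90000.
(This is only a lower bound; the true E[α(G)] may be larger.)

E[α(G)] ≥ 1009/10 ≈ 100.90000.


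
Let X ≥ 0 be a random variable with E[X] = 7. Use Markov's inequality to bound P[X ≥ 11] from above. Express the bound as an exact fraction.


μ = E[X] = 7, a = 11.
Markov: P[X ≥ 11] ≤ μ/a = (7)/11 = 7/11.
Numerically: ≈ 0.636364.
(Since a = 11 > μ = 7.000000, the bound 7/11 is < 1 and informative.)

P[X ≥ 11] ≤ 7/11 ≈ 0.636364.


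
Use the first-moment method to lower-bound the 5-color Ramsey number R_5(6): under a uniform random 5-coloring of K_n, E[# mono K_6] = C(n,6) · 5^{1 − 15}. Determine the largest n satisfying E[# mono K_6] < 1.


We need C(n, 6) · 5^{1 − 15} < 1, i.e. C(n, 6) < 5^{15 − 1} = 6103515625.
Check values of n near the boundary:
  n = 127: C(127, 6) = 5169379425; 5169379425 < 6103515625? YES
  n = 128: C(128, 6) = 5423611200; 5423611200 < 6103515625? YES
  n = 129: C(129, 6) = 5688177600; 5688177600 < 6103515625? YES
  n = 130: C(130, 6) = 5963412000; 5963412000 < 6103515625? YES
  n = 131: C(131, 6) = 6249655776; 6249655776 < 6103515625? NO
  n = 132: C(132, 6) = 6547258432; 6547258432 < 6103515625? NO
The largest n with C(n, 6) < 6103515625 is n = 130 (where E[X] = 47707296/48828125 ≈ 0.977). Hence R_5(6) > 130, i.e. R_5(6) ≥ 131.

Largest n = 130; hence R_5(6) > 130.


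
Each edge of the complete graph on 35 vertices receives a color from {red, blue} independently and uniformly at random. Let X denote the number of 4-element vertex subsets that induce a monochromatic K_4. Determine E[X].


Let X = Σ_S X_S over the C(35, 4) = 52360 subsets S of size 4, where X_S = 1 if the K_4 on S is monochromatic.
For a fixed S, the K_4 on S has C(4, 2) = 6 edges. P[all 6 edges red] = (1/2)^6, and likewise for blue, so P[monochromatic] = 2·(1/2)^6 = 2^{1 − 6} = 1/32.
By linearity of expectation: E[X] = C(35, 4) · 2^{1 − 6} = 52360 · 1/32 = 6545/4.
Numerically: E[X] ≈ 1636.250.

E[X] = C(35,4)·2^(1−C(4,2)) = 6545/4 ≈ 1636.250.


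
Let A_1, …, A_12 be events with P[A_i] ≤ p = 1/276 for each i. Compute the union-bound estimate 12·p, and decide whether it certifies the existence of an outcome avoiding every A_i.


Union bound: P[∪_{i=1}^{12} A_i] ≤ Σ_i P[A_i] ≤ 12·p = 12·(1/276) = 1/23.
Numerically: 1/23 ≈ 0.04348.
Is 1/23 < 1? YES.
Since P[∪ A_i] ≤ 1/23 < 1, the complement has P[∩ A_i^c] ≥ 1 − 1/23 = 22/23 > 0, so some outcome avoids every A_i.

12·p = 1/23 ≈ 0.04348; existence CERTIFIED by the union bound.


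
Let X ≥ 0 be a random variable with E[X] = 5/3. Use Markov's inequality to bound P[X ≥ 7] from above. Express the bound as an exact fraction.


μ = E[X] = 5/3, a = 7.
Markov: P[X ≥ 7] ≤ μ/a = (5/3)/7 = 5/21.
Numerically: ≈ 0.238.
(Since a = 7 > μ = 1.667, the bound 5/21 is < 1 and informative.)

P[X ≥ 7] ≤ 5/21 ≈ 0.238.


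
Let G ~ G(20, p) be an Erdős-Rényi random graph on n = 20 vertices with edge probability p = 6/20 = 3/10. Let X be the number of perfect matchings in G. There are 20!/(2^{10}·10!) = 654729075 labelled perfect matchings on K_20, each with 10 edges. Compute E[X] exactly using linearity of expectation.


K_20 has 20!/(2^{10}·10!) = 654729075 labelled perfect matchings.
For each such perfect matching H, let X_H = 1 if all 10 edges of H are present in G. Then P[X_H = 1] = p^{10} = (3/10)^{10} = 59049/10000000000.
Summing the indicators: E[X] = Σ_H E[X_H] = 654729075 · p^{10} = 654729075 · 59049/10000000000 = 1546443885987/400000000.
Numerically: E[X] ≈ 3.87e+03.

E[X] = 654729075 · (3/10)^{10} = 1546443885987/400000000 ≈ 3.87e+03.


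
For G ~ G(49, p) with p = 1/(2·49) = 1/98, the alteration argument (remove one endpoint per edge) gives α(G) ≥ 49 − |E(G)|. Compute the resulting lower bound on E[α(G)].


E[|E(G)|] = C(49, 2)·p = 1176 · (1/98) = 12.
E[α(G)] ≥ n − E[|E(G)|] = 49 − 12 = 37.
Numerically: ≈ 37.000.
(This is only a lower bound; the true E[α(G)] may be larger.)

E[α(G)] ≥ 37 ≈ 37.000.


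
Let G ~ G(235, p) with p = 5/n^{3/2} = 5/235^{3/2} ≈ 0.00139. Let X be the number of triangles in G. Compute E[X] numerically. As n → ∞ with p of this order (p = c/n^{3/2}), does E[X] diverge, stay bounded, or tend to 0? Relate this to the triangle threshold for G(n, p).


Number of potential triangles: C(235, 3) = 2135445.
Each occurs with probability p³ ≈ (0.00139)³ ≈ 2.67365e-09.
By linearity: E[X] = C(235, 3)·p³ ≈ 2135445 · 2.67365e-09 ≈ 0.006.
Since α = 3/2 > 1, p = c/n^{3/2} = o(1/n) is below the triangle threshold p ~ 1/n. Asymptotically E[X] ~ (c³/6)·n^{3(1−α)} = (5³/6)·n^{-1.5} → 0, so by Markov's inequality G has no triangles w.h.p.

E[X] ≈ 0.006; in regime p = Θ(1/n^{3/2}) E[X] tends to 0 (below the triangle threshold p ~ 1/n).


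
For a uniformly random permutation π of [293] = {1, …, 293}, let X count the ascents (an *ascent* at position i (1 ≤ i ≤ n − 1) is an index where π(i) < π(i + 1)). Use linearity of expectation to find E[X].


Write X = Σ X_I over i = 1, …, 292, with X_I the indicator of one ascent.
There are 292 indicators.
For each fixed i, the pair (π(i), π(i+1)) is a uniformly random ordered pair of distinct values from {1, …, 293}; by symmetry P[π(i) < π(i+1)] = 1/2.
By linearity: E[X] = 292 · (1/2) = (293 − 1) · (1/2) = 146 ≈ 146.0000.

E[X] = 146 = 146.0000.
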